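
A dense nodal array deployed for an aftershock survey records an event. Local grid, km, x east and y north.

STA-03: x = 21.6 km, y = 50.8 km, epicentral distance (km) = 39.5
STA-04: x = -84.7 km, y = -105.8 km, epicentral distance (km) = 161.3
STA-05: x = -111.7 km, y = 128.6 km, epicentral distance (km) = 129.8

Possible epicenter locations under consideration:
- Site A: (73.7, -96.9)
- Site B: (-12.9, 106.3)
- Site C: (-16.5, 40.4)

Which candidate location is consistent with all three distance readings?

For each candidate, compare |candidate − station| to the reported distance:
Site A: residuals STA-03 117.1, STA-04 2.7, STA-05 162.1 → max 162.1 km
Site B: residuals STA-03 25.8, STA-04 62.6, STA-05 28.5 → max 62.6 km
Site C: residuals STA-03 0.0, STA-04 0.0, STA-05 0.0 → max 0.0 km
Only Site C has all residuals ≈ 0.

Site C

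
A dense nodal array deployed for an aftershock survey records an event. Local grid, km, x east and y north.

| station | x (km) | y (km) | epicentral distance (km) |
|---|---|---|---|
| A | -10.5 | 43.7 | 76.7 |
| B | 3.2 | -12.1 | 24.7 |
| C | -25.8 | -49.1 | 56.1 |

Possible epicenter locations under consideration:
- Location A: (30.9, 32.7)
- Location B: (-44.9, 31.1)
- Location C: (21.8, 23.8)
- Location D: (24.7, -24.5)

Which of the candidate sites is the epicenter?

Location D

For each candidate, compare |candidate − station| to the reported distance:
Location A: residuals A 33.9, B 28.0, C 43.4 → max 43.4 km
Location B: residuals A 40.1, B 40.0, C 26.3 → max 40.1 km
Location C: residuals A 38.8, B 15.7, C 31.0 → max 38.8 km
Location D: residuals A 0.0, B 0.1, C 0.1 → max 0.1 km
Only Location D has all residuals ≈ 0.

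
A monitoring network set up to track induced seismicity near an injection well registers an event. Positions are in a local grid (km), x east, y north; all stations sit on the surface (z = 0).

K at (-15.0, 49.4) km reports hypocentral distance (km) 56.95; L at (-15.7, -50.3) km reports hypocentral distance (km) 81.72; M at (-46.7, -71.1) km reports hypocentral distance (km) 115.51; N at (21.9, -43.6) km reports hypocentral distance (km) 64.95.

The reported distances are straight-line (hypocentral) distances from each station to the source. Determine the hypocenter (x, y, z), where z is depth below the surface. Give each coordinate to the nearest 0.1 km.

x ≈ 24.5 km, y ≈ 16.5 km, depth ≈ 24.5 km

Each station gives a sphere (x−x_i)² + (y−y_i)² + z² = d_i² (stations at z=0).
Subtracting the K sphere from L and M: z² cancels, leaving linear equations in x and y:
-1.4 x − 199.4 y = -3323.64
-63.4 x − 241.0 y = -5528.52
Solving: x ≈ 24.494, y ≈ 16.496 km (keep extra digits for the depth step; rounded: 24.5, 16.5).
Then from the K sphere: z² = 56.95² − (x + 15.0)² − (y − 49.4)² with x = 24.494, y = 16.496, so z ≈ 24.512 ≈ 24.5 km.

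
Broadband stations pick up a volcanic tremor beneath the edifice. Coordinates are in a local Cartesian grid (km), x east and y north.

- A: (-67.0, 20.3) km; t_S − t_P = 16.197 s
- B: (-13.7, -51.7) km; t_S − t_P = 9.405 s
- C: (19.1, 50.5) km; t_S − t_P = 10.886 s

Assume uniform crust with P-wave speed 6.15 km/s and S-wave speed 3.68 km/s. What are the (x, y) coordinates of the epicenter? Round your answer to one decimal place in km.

(70.8, -34.8)

Distance from S−P lag: d = Δt · v_P v_S / (v_P − v_S) = Δt · (6.15·3.68)/(6.15−3.68) ≈ 9.1628·Δt.
So d_A = 148.41, d_B = 86.18, d_C = 99.75 km.
Circle about each station: (x + 67.0)² + (y − 20.3)² = 148.41²; (x + 13.7)² + (y + 51.7)² = 86.18²; (x − 19.1)² + (y − 50.5)² = 99.75².
Subtracting pairs of circle equations eliminates x²+y² and gives linear equations (the radical axes):
106.6 x − 144.0 y = 12558.03
172.2 x + 60.4 y = 10089.44
Solving the 2×2 system: x ≈ 70.8, y ≈ -34.8 km.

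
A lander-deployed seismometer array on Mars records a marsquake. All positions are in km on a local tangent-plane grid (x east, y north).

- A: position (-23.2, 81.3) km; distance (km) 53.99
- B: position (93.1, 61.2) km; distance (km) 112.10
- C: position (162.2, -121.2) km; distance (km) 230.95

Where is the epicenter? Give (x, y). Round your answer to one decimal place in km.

Circle about each station: (x + 23.2)² + (y − 81.3)² = 53.99²; (x − 93.1)² + (y − 61.2)² = 112.10²; (x − 162.2)² + (y + 121.2)² = 230.95².
Subtracting the A equation from the B and C equations removes the quadratic terms:
232.6 x − 40.2 y = -4386.37
370.8 x − 405.0 y = -16572.63
Solving the 2×2 system: x ≈ -14.0, y ≈ 28.1 km.

-14.0 km east, 28.1 km north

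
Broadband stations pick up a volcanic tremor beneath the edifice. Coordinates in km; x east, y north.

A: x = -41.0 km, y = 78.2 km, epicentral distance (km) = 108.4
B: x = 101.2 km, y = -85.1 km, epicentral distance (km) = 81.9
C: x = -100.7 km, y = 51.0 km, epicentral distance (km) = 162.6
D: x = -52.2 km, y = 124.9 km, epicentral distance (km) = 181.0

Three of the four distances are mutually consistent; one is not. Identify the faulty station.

Solve using three stations at a time. Using B, C, D (subtract circle equations pairwise → linear system) gives (x, y) ≈ (39.7, -31.0).
Distances from that point to each station vs reported:
  A: calculated 135.8 vs reported 108.4 → residual 27.4 km
  B: calculated 81.9 vs reported 81.9 → residual 0.0 km
  C: calculated 162.6 vs reported 162.6 → residual 0.0 km
  D: calculated 181.0 vs reported 181.0 → residual 0.0 km
B, C, D are mutually consistent (residuals ≈ 0); A is off by 27.4 km.

A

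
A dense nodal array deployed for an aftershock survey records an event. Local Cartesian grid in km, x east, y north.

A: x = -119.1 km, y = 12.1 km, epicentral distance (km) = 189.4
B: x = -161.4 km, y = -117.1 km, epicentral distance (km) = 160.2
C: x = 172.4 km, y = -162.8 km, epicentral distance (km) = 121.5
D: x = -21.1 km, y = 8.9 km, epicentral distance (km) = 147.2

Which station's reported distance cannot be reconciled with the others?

Solve using three stations at a time. Using A, B, D (subtract circle equations pairwise → linear system) gives (x, y) ≈ (-2.4, -137.1).
Distances from that point to each station vs reported:
  A: calculated 189.4 vs reported 189.4 → residual 0.0 km
  B: calculated 160.2 vs reported 160.2 → residual 0.0 km
  C: calculated 176.7 vs reported 121.5 → residual 55.2 km
  D: calculated 147.2 vs reported 147.2 → residual 0.0 km
A, B, D are mutually consistent (residuals ≈ 0); C is off by 55.2 km.

C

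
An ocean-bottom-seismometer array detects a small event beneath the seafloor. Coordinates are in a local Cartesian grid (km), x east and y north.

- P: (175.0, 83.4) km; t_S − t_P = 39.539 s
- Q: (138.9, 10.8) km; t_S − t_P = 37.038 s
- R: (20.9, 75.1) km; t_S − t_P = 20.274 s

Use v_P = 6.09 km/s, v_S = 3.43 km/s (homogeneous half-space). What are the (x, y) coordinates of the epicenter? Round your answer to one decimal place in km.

-134.3 km east, 110.6 km north

Distance from S−P lag: d = Δt · v_P v_S / (v_P − v_S) = Δt · (6.09·3.43)/(6.09−3.43) ≈ 7.8529·Δt.
So d_P = 310.50, d_Q = 290.86, d_R = 159.21 km.
Circle about each station: (x − 175.0)² + (y − 83.4)² = 310.50²; (x − 138.9)² + (y − 10.8)² = 290.86²; (x − 20.9)² + (y − 75.1)² = 159.21².
Subtracting pairs of circle equations eliminates x²+y² and gives linear equations (the radical axes):
-72.2 x − 145.2 y = -6360.00
-308.2 x − 16.6 y = 39558.69
Solving the 2×2 system: x ≈ -134.3, y ≈ 110.6 km.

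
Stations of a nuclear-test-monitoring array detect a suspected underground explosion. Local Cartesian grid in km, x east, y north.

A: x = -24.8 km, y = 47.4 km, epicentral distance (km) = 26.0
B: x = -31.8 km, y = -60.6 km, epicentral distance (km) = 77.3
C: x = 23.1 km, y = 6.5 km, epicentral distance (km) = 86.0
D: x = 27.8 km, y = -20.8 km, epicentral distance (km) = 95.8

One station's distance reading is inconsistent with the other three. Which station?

Solve using three stations at a time. Using B, C, D (subtract circle equations pairwise → linear system) gives (x, y) ≈ (-62.9, 10.3).
Distances from that point to each station vs reported:
  A: calculated 53.2 vs reported 26.0 → residual 27.2 km
  B: calculated 77.4 vs reported 77.3 → residual 0.1 km
  C: calculated 86.1 vs reported 86.0 → residual 0.1 km
  D: calculated 95.9 vs reported 95.8 → residual 0.1 km
B, C, D are mutually consistent (residuals ≈ 0); A is off by 27.2 km.

A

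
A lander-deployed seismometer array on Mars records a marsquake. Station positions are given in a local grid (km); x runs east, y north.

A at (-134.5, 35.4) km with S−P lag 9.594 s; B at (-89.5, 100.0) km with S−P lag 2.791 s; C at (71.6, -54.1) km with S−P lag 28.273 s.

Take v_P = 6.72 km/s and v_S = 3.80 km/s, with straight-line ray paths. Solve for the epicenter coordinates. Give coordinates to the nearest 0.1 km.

Distance from S−P lag: d = Δt · v_P v_S / (v_P − v_S) = Δt · (6.72·3.80)/(6.72−3.80) ≈ 8.7452·Δt.
So d_A = 83.90, d_B = 24.41, d_C = 247.25 km.
Circle about each station: (x + 134.5)² + (y − 35.4)² = 83.90²; (x + 89.5)² + (y − 100.0)² = 24.41²; (x − 71.6)² + (y + 54.1)² = 247.25².
Subtracting the A equation from the B and C equations removes the quadratic terms:
90.0 x + 129.2 y = 5110.20
412.2 x − 179.0 y = -65383.39
Solving the 2×2 system: x ≈ -108.6, y ≈ 115.2 km.

-108.6 km east, 115.2 km north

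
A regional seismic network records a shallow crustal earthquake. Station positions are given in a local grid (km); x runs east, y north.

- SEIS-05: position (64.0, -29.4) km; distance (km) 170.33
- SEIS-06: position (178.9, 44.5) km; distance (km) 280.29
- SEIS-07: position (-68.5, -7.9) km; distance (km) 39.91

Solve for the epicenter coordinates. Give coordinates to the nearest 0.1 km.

-100.0 km east, 16.6 km north

Circle about each station: (x − 64.0)² + (y + 29.4)² = 170.33²; (x − 178.9)² + (y − 44.5)² = 280.29²; (x + 68.5)² + (y + 7.9)² = 39.91².
Subtracting the SEIS-05 equation from the SEIS-06 and SEIS-07 equations removes the quadratic terms:
229.8 x + 147.8 y = -20525.08
-265.0 x + 43.0 y = 27213.80
Solving the 2×2 system: x ≈ -100.0, y ≈ 16.6 km.
Check against SEIS-05 (with the unrounded x, y): √((x − 64.0)²+(y + 29.4)²) = 170.33 ≈ 170.33 km. ✓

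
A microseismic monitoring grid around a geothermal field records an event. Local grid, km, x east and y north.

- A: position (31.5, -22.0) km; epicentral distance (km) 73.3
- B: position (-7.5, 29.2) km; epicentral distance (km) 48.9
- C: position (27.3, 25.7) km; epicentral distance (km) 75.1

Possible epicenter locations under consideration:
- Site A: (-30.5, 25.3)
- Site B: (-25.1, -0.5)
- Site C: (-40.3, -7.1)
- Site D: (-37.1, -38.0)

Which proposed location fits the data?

Site C

For each candidate, compare |candidate − station| to the reported distance:
Site A: residuals A 4.7, B 25.6, C 17.3 → max 25.6 km
Site B: residuals A 12.8, B 14.4, C 16.5 → max 16.5 km
Site C: residuals A 0.0, B 0.0, C 0.0 → max 0.0 km
Site D: residuals A 2.9, B 24.5, C 15.5 → max 24.5 km
Only Site C has all residuals ≈ 0.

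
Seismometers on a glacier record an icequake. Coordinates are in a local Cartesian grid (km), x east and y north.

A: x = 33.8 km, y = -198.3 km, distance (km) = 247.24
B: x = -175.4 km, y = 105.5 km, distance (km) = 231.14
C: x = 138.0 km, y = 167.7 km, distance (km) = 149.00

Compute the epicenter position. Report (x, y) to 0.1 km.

x ≈ 48.6 km, y ≈ 48.5 km

Circle about each station: (x − 33.8)² + (y + 198.3)² = 247.24²; (x + 175.4)² + (y − 105.5)² = 231.14²; (x − 138.0)² + (y − 167.7)² = 149.00².
Subtracting pairs of circle equations eliminates x²+y² and gives linear equations (the radical axes):
-418.4 x + 607.6 y = 9132.00
208.4 x + 732.0 y = 45628.58
Solving the 2×2 system: x ≈ 48.6, y ≈ 48.5 km.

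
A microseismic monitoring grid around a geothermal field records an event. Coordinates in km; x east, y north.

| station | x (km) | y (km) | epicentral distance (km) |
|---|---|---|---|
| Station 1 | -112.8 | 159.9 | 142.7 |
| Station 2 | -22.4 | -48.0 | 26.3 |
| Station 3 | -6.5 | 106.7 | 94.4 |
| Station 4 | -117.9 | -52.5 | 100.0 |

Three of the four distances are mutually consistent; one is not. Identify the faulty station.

Station 2

Solve using three stations at a time. Using Station 1, Station 3, Station 4 (subtract circle equations pairwise → linear system) gives (x, y) ≈ (-58.5, 27.9).
Distances from that point to each station vs reported:
  Station 1: calculated 142.7 vs reported 142.7 → residual 0.0 km
  Station 2: calculated 84.1 vs reported 26.3 → residual 57.8 km
  Station 3: calculated 94.4 vs reported 94.4 → residual 0.0 km
  Station 4: calculated 100.0 vs reported 100.0 → residual 0.0 km
Station 1, Station 3, Station 4 are mutually consistent (residuals ≈ 0); Station 2 is off by 57.8 km.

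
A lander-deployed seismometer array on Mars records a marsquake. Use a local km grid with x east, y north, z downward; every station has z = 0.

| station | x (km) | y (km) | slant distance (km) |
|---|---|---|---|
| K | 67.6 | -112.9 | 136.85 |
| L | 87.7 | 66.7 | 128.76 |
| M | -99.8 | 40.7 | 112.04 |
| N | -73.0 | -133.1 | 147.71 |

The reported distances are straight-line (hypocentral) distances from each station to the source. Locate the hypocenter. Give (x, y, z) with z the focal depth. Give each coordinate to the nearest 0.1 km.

x ≈ -8.3 km, y ≈ -7.5 km, depth ≈ 43.1 km

Each station gives a sphere (x−x_i)² + (y−y_i)² + z² = d_i² (stations at z=0).
Subtracting the K sphere from L and M: z² cancels, leaving linear equations in x and y:
40.2 x + 359.2 y = -3027.21
-334.8 x + 307.2 y = 475.32
Solving: x ≈ -8.300, y ≈ -7.499 km (keep extra digits for the depth step; rounded: -8.3, -7.5).
Then from the K sphere: z² = 136.85² − (x − 67.6)² − (y + 112.9)² with x = -8.300, y = -7.499, so z ≈ 43.102 ≈ 43.1 km.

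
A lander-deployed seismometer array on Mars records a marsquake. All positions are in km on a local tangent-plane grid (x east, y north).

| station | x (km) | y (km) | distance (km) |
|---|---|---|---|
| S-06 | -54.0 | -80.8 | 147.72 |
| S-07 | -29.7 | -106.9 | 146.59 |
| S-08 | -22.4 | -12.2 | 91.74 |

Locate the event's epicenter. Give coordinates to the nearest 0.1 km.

Circle about each station: (x + 54.0)² + (y + 80.8)² = 147.72²; (x + 29.7)² + (y + 106.9)² = 146.59²; (x + 22.4)² + (y + 12.2)² = 91.74².
Subtracting the S-06 equation from the S-07 and S-08 equations removes the quadratic terms:
48.6 x − 52.2 y = 3197.63
63.2 x + 137.2 y = 4610.93
Solving the 2×2 system: x ≈ 68.2, y ≈ 2.2 km.

68.2 km east, 2.2 km north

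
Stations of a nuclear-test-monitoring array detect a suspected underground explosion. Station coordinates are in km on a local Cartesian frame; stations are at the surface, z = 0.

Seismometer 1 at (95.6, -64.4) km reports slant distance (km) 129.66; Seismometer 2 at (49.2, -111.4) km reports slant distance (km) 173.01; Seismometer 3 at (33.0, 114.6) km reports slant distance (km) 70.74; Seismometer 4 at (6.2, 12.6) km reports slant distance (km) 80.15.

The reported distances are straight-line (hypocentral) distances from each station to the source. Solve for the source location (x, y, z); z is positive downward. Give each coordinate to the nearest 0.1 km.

x ≈ 65.5 km, y ≈ 58.5 km, depth ≈ 28.3 km

Each station gives a sphere (x−x_i)² + (y−y_i)² + z² = d_i² (stations at z=0).
Subtracting the Seismometer 1 sphere from Seismometer 2 and Seismometer 3: z² cancels, leaving linear equations in x and y:
-92.8 x − 94.0 y = -11576.86
-125.2 x + 358.0 y = 12743.01
Solving: x ≈ 65.494, y ≈ 58.500 km (keep extra digits for the depth step; rounded: 65.5, 58.5).
Then from the Seismometer 1 sphere: z² = 129.66² − (x − 95.6)² − (y + 64.4)² with x = 65.494, y = 58.500, so z ≈ 28.301 ≈ 28.3 km.
Check against Seismometer 4 (with the unrounded solution): distance 80.15 ≈ 80.15 km. ✓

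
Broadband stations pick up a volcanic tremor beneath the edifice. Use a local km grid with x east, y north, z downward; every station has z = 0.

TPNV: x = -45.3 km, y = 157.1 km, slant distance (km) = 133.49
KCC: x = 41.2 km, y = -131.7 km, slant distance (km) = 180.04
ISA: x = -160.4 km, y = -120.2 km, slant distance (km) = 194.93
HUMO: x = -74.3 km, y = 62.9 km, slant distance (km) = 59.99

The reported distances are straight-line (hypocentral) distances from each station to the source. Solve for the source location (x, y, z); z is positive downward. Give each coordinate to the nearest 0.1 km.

(-37.0, 27.5, 30.9)

Each station gives a sphere (x−x_i)² + (y−y_i)² + z² = d_i² (stations at z=0).
Subtracting the TPNV sphere from KCC and ISA: z² cancels, leaving linear equations in x and y:
173.0 x − 577.6 y = -22284.99
-230.2 x − 554.6 y = -6734.42
Solving: x ≈ -36.999, y ≈ 27.500 km (keep extra digits for the depth step; rounded: -37.0, 27.5).
Then from the TPNV sphere: z² = 133.49² − (x + 45.3)² − (y − 157.1)² with x = -36.999, y = 27.500, so z ≈ 30.895 ≈ 30.9 km.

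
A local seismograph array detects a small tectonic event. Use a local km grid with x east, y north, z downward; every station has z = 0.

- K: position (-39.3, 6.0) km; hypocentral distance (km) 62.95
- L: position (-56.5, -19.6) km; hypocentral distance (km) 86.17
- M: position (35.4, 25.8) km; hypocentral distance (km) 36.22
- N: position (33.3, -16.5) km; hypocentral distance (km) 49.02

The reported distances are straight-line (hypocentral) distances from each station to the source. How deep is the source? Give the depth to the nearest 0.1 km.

depth ≈ 29.1 km

Each station gives a sphere (x−x_i)² + (y−y_i)² + z² = d_i² (stations at z=0).
Subtracting the K sphere from L and M: z² cancels, leaving linear equations in x and y:
-34.4 x − 51.2 y = -1466.65
149.4 x + 39.6 y = 2989.12
Solving: x ≈ 15.105, y ≈ 18.497 km (keep extra digits for the depth step; rounded: 15.1, 18.5).
Then from the K sphere: z² = 62.95² − (x + 39.3)² − (y − 6.0)² with x = 15.105, y = 18.497, so z ≈ 29.097 ≈ 29.1 km.
Check against N (with the unrounded solution): distance 49.02 ≈ 49.02 km. ✓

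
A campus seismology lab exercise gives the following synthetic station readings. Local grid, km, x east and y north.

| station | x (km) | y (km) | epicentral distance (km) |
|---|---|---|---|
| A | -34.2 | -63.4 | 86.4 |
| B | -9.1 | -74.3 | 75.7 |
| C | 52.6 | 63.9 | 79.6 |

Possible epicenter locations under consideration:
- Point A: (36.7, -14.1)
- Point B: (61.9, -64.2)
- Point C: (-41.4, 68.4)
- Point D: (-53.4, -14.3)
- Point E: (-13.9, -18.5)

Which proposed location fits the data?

For each candidate, compare |candidate − station| to the reported distance:
Point A: residuals A 0.0, B 0.1, C 0.0 → max 0.1 km
Point B: residuals A 9.7, B 4.0, C 48.8 → max 48.8 km
Point C: residuals A 45.6, B 70.6, C 14.5 → max 70.6 km
Point D: residuals A 33.7, B 1.1, C 52.1 → max 52.1 km
Point E: residuals A 37.1, B 19.7, C 26.3 → max 37.1 km
Only Point A has all residuals ≈ 0.

Point A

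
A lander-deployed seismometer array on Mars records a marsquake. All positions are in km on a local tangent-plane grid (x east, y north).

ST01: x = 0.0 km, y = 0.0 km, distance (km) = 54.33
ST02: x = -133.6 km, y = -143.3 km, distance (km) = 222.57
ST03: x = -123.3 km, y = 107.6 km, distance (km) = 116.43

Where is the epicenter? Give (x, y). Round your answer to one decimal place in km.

-22.4 km east, 49.5 km north

Circle about each station: x² + y² = 54.33²; (x + 133.6)² + (y + 143.3)² = 222.57²; (x + 123.3)² + (y − 107.6)² = 116.43².
Subtracting pairs of circle equations eliminates x²+y² and gives linear equations (the radical axes):
-267.2 x − 286.6 y = -8201.81
-246.6 x + 215.2 y = 16176.45
Solving the 2×2 system: x ≈ -22.4, y ≈ 49.5 km.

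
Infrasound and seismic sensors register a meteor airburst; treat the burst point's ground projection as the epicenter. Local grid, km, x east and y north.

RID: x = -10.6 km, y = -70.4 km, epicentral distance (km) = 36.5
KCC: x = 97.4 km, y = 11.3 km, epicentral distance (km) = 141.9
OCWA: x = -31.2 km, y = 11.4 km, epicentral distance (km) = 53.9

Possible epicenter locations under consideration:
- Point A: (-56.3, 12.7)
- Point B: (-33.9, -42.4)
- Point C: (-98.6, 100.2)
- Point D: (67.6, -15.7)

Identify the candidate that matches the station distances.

Point B

For each candidate, compare |candidate − station| to the reported distance:
Point A: residuals RID 58.3, KCC 11.8, OCWA 28.8 → max 58.3 km
Point B: residuals RID 0.1, KCC 0.0, OCWA 0.0 → max 0.1 km
Point C: residuals RID 155.5, KCC 73.3, OCWA 57.6 → max 155.5 km
Point D: residuals RID 58.9, KCC 101.7, OCWA 48.5 → max 101.7 km
Only Point B has all residuals ≈ 0.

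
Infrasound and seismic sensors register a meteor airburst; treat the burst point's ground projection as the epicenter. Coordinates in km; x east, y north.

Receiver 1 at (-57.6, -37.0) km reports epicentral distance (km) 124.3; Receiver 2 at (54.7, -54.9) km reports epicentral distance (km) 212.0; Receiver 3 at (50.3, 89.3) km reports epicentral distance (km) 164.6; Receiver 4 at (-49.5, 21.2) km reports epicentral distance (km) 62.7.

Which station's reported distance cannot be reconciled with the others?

Solve using three stations at a time. Using Receiver 1, Receiver 2, Receiver 3 (subtract circle equations pairwise → linear system) gives (x, y) ≈ (-113.6, 74.0).
Distances from that point to each station vs reported:
  Receiver 1: calculated 124.4 vs reported 124.3 → residual 0.1 km
  Receiver 2: calculated 212.0 vs reported 212.0 → residual 0.0 km
  Receiver 3: calculated 164.7 vs reported 164.6 → residual 0.1 km
  Receiver 4: calculated 83.1 vs reported 62.7 → residual 20.4 km
Receiver 1, Receiver 2, Receiver 3 are mutually consistent (residuals ≈ 0); Receiver 4 is off by 20.4 km.

Receiver 4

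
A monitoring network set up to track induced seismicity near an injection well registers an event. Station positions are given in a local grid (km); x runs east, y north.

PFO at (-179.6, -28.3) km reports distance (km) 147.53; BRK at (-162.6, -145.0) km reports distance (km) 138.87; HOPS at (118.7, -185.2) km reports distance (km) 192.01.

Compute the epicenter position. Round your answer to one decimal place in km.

-40.8 km east, -78.3 km north

Circle about each station: (x + 179.6)² + (y + 28.3)² = 147.53²; (x + 162.6)² + (y + 145.0)² = 138.87²; (x − 118.7)² + (y + 185.2)² = 192.01².
Subtracting the PFO equation from the BRK and HOPS equations removes the quadratic terms:
34.0 x − 233.4 y = 16886.93
596.6 x − 313.8 y = 228.94
Solving the 2×2 system: x ≈ -40.8, y ≈ -78.3 km.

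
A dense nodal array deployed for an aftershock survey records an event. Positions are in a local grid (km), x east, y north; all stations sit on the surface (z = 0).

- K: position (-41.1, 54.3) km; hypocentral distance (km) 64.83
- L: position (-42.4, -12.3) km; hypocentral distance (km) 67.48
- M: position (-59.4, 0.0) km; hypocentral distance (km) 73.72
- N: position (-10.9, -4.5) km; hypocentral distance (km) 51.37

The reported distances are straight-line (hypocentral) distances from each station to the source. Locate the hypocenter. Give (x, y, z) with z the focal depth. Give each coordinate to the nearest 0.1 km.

Each station gives a sphere (x−x_i)² + (y−y_i)² + z² = d_i² (stations at z=0).
Subtracting the K sphere from L and M: z² cancels, leaving linear equations in x and y:
-2.6 x − 133.2 y = -3039.27
-36.6 x − 108.6 y = -2341.05
Solving: x ≈ -3.971, y ≈ 22.895 km (keep extra digits for the depth step; rounded: -4.0, 22.9).
Then from the K sphere: z² = 64.83² − (x + 41.1)² − (y − 54.3)² with x = -3.971, y = 22.895, so z ≈ 42.873 ≈ 42.9 km.

x ≈ -4.0 km, y ≈ 22.9 km, depth ≈ 42.9 km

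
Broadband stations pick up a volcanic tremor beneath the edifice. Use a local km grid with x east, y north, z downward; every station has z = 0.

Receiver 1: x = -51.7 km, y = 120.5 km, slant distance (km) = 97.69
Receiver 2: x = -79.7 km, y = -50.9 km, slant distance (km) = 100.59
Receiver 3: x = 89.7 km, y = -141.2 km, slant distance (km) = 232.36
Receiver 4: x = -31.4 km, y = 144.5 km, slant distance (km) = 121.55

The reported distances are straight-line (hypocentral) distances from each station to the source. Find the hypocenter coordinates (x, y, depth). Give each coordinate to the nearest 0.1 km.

x ≈ -54.8 km, y ≈ 34.7 km, depth ≈ 46.6 km

Each station gives a sphere (x−x_i)² + (y−y_i)² + z² = d_i² (stations at z=0).
Subtracting the Receiver 1 sphere from Receiver 2 and Receiver 3: z² cancels, leaving linear equations in x and y:
-56.0 x − 342.8 y = -8825.25
282.8 x − 523.4 y = -33657.44
Solving: x ≈ -54.799, y ≈ 34.697 km (keep extra digits for the depth step; rounded: -54.8, 34.7).
Then from the Receiver 1 sphere: z² = 97.69² − (x + 51.7)² − (y − 120.5)² with x = -54.799, y = 34.697, so z ≈ 46.600 ≈ 46.6 km.
Check against Receiver 4 (with the unrounded solution): distance 121.56 ≈ 121.55 km. ✓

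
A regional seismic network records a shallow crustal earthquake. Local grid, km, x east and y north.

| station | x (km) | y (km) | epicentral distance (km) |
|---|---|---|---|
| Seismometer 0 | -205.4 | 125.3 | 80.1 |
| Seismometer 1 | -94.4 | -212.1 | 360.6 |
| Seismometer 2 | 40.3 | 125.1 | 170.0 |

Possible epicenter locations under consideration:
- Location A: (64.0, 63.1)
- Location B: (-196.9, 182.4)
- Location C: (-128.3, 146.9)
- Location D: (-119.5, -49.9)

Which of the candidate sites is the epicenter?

For each candidate, compare |candidate − station| to the reported distance:
Location A: residuals Seismometer 0 196.4, Seismometer 1 43.1, Seismometer 2 103.6 → max 196.4 km
Location B: residuals Seismometer 0 22.4, Seismometer 1 47.0, Seismometer 2 74.0 → max 74.0 km
Location C: residuals Seismometer 0 0.0, Seismometer 1 0.0, Seismometer 2 0.0 → max 0.0 km
Location D: residuals Seismometer 0 115.0, Seismometer 1 196.5, Seismometer 2 67.0 → max 196.5 km
Only Location C has all residuals ≈ 0.

Location C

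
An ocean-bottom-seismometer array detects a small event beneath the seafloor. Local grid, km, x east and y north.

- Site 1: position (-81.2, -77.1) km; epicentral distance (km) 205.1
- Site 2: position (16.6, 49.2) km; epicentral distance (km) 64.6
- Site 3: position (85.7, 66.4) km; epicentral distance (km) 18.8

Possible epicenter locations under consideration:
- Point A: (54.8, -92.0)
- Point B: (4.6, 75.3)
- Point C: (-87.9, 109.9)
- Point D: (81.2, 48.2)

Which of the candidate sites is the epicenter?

For each candidate, compare |candidate − station| to the reported distance:
Point A: residuals Site 1 68.3, Site 2 81.7, Site 3 142.6 → max 142.6 km
Point B: residuals Site 1 30.2, Site 2 35.9, Site 3 62.8 → max 62.8 km
Point C: residuals Site 1 18.0, Site 2 56.3, Site 3 160.2 → max 160.2 km
Point D: residuals Site 1 0.0, Site 2 0.0, Site 3 0.1 → max 0.1 km
Only Point D has all residuals ≈ 0.

Point D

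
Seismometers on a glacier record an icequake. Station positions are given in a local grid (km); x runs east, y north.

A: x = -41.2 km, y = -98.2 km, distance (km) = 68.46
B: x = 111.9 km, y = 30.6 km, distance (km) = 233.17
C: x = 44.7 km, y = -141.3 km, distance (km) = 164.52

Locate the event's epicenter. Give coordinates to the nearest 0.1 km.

Circle about each station: (x + 41.2)² + (y + 98.2)² = 68.46²; (x − 111.9)² + (y − 30.6)² = 233.17²; (x − 44.7)² + (y + 141.3)² = 164.52².
Subtracting the A equation from the B and C equations removes the quadratic terms:
306.2 x + 257.6 y = -47564.19
171.8 x − 86.2 y = -11756.96
Solving the 2×2 system: x ≈ -100.9, y ≈ -64.7 km.

(-100.9, -64.7)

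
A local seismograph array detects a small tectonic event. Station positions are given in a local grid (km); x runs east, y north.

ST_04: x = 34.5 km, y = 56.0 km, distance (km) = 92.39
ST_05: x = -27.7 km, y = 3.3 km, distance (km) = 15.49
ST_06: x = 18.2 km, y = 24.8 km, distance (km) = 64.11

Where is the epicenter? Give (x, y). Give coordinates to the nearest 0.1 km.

Circle about each station: (x − 34.5)² + (y − 56.0)² = 92.39²; (x + 27.7)² + (y − 3.3)² = 15.49²; (x − 18.2)² + (y − 24.8)² = 64.11².
Subtracting pairs of circle equations eliminates x²+y² and gives linear equations (the radical axes):
-124.4 x − 105.4 y = 4747.90
-32.6 x − 62.4 y = 1045.85
Solving the 2×2 system: x ≈ -43.0, y ≈ 5.7 km.

-43.0 km east, 5.7 km north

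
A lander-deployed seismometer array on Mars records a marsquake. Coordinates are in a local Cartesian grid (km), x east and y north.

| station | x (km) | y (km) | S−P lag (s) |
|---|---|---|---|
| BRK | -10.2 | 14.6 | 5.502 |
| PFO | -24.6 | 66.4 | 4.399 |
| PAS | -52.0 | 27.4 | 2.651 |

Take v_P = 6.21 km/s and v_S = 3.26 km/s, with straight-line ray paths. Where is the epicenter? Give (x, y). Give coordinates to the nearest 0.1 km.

(-38.5, 39.6)

Distance from S−P lag: d = Δt · v_P v_S / (v_P − v_S) = Δt · (6.21·3.26)/(6.21−3.26) ≈ 6.8626·Δt.
So d_BRK = 37.76, d_PFO = 30.19, d_PAS = 18.19 km.
Circle about each station: (x + 10.2)² + (y − 14.6)² = 37.76²; (x + 24.6)² + (y − 66.4)² = 30.19²; (x + 52.0)² + (y − 27.4)² = 18.19².
Subtracting pairs of circle equations eliminates x²+y² and gives linear equations (the radical axes):
-28.8 x + 103.6 y = 5211.30
-83.6 x + 25.6 y = 4232.50
Solving the 2×2 system: x ≈ -38.5, y ≈ 39.6 km.
Check against BRK (with the unrounded x, y): √((x + 10.2)²+(y − 14.6)²) = 37.76 ≈ 37.76 km. ✓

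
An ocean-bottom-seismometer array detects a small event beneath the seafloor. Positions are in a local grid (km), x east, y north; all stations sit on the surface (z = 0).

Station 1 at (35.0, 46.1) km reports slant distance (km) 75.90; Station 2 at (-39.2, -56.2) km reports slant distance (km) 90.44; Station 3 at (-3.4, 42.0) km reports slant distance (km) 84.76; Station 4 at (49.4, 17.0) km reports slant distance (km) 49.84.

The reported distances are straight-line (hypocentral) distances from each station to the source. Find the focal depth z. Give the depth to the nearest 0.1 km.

depth ≈ 25.7 km

Each station gives a sphere (x−x_i)² + (y−y_i)² + z² = d_i² (stations at z=0).
Subtracting the Station 1 sphere from Station 2 and Station 3: z² cancels, leaving linear equations in x and y:
-148.4 x − 204.6 y = -1073.71
-76.8 x − 8.2 y = -2998.10
Solving: x ≈ 41.707, y ≈ -25.003 km (keep extra digits for the depth step; rounded: 41.7, -25.0).
Then from the Station 1 sphere: z² = 75.90² − (x − 35.0)² − (y − 46.1)² with x = 41.707, y = -25.003, so z ≈ 25.694 ≈ 25.7 km.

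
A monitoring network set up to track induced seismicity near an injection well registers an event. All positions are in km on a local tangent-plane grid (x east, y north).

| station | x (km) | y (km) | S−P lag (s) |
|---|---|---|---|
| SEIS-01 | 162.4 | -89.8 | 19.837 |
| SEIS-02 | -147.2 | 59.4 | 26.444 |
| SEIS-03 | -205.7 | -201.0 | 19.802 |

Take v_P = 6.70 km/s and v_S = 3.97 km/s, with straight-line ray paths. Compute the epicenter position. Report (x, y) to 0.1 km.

Distance from S−P lag: d = Δt · v_P v_S / (v_P − v_S) = Δt · (6.70·3.97)/(6.70−3.97) ≈ 9.7432·Δt.
So d_SEIS-01 = 193.28, d_SEIS-02 = 257.65, d_SEIS-03 = 192.94 km.
Circle about each station: (x − 162.4)² + (y + 89.8)² = 193.28²; (x + 147.2)² + (y − 59.4)² = 257.65²; (x + 205.7)² + (y + 201.0)² = 192.94².
Subtracting the SEIS-01 equation from the SEIS-02 and SEIS-03 equations removes the quadratic terms:
-619.2 x + 298.4 y = -38267.96
-736.2 x − 222.4 y = 48407.00
Solving the 2×2 system: x ≈ -16.6, y ≈ -162.7 km.

x ≈ -16.6 km, y ≈ -162.7 km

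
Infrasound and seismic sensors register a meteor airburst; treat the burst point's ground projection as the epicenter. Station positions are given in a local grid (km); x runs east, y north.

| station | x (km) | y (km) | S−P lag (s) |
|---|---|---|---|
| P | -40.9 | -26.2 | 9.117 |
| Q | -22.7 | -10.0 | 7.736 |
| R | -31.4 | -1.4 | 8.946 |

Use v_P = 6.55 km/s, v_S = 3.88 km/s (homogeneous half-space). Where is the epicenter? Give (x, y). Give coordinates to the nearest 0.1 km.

(44.9, -39.2)

Distance from S−P lag: d = Δt · v_P v_S / (v_P − v_S) = Δt · (6.55·3.88)/(6.55−3.88) ≈ 9.5184·Δt.
So d_P = 86.78, d_Q = 73.63, d_R = 85.15 km.
Circle about each station: (x + 40.9)² + (y + 26.2)² = 86.78²; (x + 22.7)² + (y + 10.0)² = 73.63²; (x + 31.4)² + (y + 1.4)² = 85.15².
Subtracting the P equation from the Q and R equations removes the quadratic terms:
36.4 x + 32.4 y = 365.43
19.0 x + 49.6 y = -1091.08
Solving the 2×2 system: x ≈ 44.9, y ≈ -39.2 km.
Check against P (with the unrounded x, y): √((x + 40.9)²+(y + 26.2)²) = 86.83 ≈ 86.78 km. ✓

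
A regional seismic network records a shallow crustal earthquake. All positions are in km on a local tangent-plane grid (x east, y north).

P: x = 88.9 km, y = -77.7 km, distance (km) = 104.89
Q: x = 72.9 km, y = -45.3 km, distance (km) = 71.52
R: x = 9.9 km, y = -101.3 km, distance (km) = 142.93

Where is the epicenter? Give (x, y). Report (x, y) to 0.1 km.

Circle about each station: (x − 88.9)² + (y + 77.7)² = 104.89²; (x − 72.9)² + (y + 45.3)² = 71.52²; (x − 9.9)² + (y + 101.3)² = 142.93².
Subtracting pairs of circle equations eliminates x²+y² and gives linear equations (the radical axes):
-32.0 x + 64.8 y = -687.20
-158.0 x − 47.2 y = -13007.87
Solving the 2×2 system: x ≈ 74.5, y ≈ 26.2 km.

74.5 km east, 26.2 km north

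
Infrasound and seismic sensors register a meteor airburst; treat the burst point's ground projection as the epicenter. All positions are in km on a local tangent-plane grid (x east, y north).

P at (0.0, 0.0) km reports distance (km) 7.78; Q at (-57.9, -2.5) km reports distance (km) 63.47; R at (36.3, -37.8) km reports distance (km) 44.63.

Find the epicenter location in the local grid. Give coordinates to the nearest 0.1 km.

Circle about each station: x² + y² = 7.78²; (x + 57.9)² + (y + 2.5)² = 63.47²; (x − 36.3)² + (y + 37.8)² = 44.63².
Subtracting pairs of circle equations eliminates x²+y² and gives linear equations (the radical axes):
-115.8 x − 5.0 y = -609.25
72.6 x − 75.6 y = 815.22
Solving the 2×2 system: x ≈ 5.5, y ≈ -5.5 km.
Check against P (with the unrounded x, y): √(x²+y²) = 7.78 ≈ 7.78 km. ✓

(5.5, -5.5)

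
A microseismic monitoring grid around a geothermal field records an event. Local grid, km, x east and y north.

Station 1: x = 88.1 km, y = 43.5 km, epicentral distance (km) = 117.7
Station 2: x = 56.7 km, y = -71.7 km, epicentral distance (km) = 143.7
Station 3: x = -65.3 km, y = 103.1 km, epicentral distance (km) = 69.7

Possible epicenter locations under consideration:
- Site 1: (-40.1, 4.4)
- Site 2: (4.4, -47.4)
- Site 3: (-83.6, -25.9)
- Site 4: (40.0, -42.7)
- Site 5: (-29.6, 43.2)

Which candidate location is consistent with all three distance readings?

For each candidate, compare |candidate − station| to the reported distance:
Site 1: residuals Station 1 16.3, Station 2 20.6, Station 3 32.2 → max 32.2 km
Site 2: residuals Station 1 5.9, Station 2 86.0, Station 3 96.2 → max 96.2 km
Site 3: residuals Station 1 67.5, Station 2 3.9, Station 3 60.6 → max 67.5 km
Site 4: residuals Station 1 19.0, Station 2 110.2, Station 3 110.1 → max 110.2 km
Site 5: residuals Station 1 0.0, Station 2 0.0, Station 3 0.0 → max 0.0 km
Only Site 5 has all residuals ≈ 0.

Site 5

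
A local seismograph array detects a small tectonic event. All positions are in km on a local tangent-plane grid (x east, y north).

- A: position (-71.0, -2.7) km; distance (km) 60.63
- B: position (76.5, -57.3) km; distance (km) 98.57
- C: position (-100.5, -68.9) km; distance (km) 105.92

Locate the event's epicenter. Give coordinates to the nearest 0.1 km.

Circle about each station: (x + 71.0)² + (y + 2.7)² = 60.63²; (x − 76.5)² + (y + 57.3)² = 98.57²; (x + 100.5)² + (y + 68.9)² = 105.92².
Subtracting the A equation from the B and C equations removes the quadratic terms:
295.0 x − 109.2 y = -1952.80
-59.0 x − 132.4 y = 2256.12
Solving the 2×2 system: x ≈ -11.1, y ≈ -12.1 km.
Check against A (with the unrounded x, y): √((x + 71.0)²+(y + 2.7)²) = 60.64 ≈ 60.63 km. ✓

x ≈ -11.1 km, y ≈ -12.1 km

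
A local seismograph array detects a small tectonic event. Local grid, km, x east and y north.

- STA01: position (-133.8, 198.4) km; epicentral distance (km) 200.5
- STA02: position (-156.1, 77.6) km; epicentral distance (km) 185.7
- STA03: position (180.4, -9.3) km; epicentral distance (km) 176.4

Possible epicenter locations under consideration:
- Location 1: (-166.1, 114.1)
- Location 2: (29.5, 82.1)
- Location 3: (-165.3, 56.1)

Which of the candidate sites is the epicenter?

For each candidate, compare |candidate − station| to the reported distance:
Location 1: residuals STA01 110.2, STA02 147.9, STA03 191.4 → max 191.4 km
Location 2: residuals STA01 0.0, STA02 0.0, STA03 0.0 → max 0.0 km
Location 3: residuals STA01 54.8, STA02 162.3, STA03 175.4 → max 175.4 km
Only Location 2 has all residuals ≈ 0.

Location 2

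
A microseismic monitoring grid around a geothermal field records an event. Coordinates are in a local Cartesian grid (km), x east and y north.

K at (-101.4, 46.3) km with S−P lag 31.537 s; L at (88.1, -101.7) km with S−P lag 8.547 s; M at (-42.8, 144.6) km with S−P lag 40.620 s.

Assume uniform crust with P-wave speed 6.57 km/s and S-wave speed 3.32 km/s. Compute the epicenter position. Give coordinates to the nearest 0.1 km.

x ≈ 32.9 km, y ≈ -117.3 km

Distance from S−P lag: d = Δt · v_P v_S / (v_P − v_S) = Δt · (6.57·3.32)/(6.57−3.32) ≈ 6.7115·Δt.
So d_K = 211.66, d_L = 57.36, d_M = 272.62 km.
Circle about each station: (x + 101.4)² + (y − 46.3)² = 211.66²; (x − 88.1)² + (y + 101.7)² = 57.36²; (x + 42.8)² + (y − 144.6)² = 272.62².
Subtracting the K equation from the L and M equations removes the quadratic terms:
379.0 x − 296.0 y = 47188.64
117.2 x + 196.6 y = -19206.36
Solving the 2×2 system: x ≈ 32.9, y ≈ -117.3 km.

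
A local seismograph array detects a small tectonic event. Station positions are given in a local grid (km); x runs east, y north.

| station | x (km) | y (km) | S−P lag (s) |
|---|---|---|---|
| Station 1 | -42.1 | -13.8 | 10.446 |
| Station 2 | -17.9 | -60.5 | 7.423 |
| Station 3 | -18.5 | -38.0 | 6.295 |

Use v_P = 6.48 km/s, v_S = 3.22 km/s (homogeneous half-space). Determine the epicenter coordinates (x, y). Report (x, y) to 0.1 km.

Distance from S−P lag: d = Δt · v_P v_S / (v_P − v_S) = Δt · (6.48·3.22)/(6.48−3.22) ≈ 6.4005·Δt.
So d_Station 1 = 66.86, d_Station 2 = 47.51, d_Station 3 = 40.29 km.
Circle about each station: (x + 42.1)² + (y + 13.8)² = 66.86²; (x + 17.9)² + (y + 60.5)² = 47.51²; (x + 18.5)² + (y + 38.0)² = 40.29².
Subtracting the Station 1 equation from the Station 2 and Station 3 equations removes the quadratic terms:
48.4 x − 93.4 y = 4230.87
47.2 x − 48.4 y = 2670.38
Solving the 2×2 system: x ≈ 21.6, y ≈ -34.1 km.
Check against Station 1 (with the unrounded x, y): √((x + 42.1)²+(y + 13.8)²) = 66.86 ≈ 66.86 km. ✓

x ≈ 21.6 km, y ≈ -34.1 km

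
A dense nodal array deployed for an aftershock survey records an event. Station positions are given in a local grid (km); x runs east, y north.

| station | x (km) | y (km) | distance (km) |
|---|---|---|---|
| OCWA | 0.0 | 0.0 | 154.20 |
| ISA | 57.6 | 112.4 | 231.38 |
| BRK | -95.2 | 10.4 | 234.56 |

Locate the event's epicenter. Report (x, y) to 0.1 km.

Circle about each station: x² + y² = 154.20²; (x − 57.6)² + (y − 112.4)² = 231.38²; (x + 95.2)² + (y − 10.4)² = 234.56².
Subtracting the OCWA equation from the ISA and BRK equations removes the quadratic terms:
115.2 x + 224.8 y = -13807.54
-190.4 x + 20.8 y = -22069.55
Solving the 2×2 system: x ≈ 103.4, y ≈ -114.4 km.

(103.4, -114.4)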